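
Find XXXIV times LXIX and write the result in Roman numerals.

XXXIV = 34
LXIX = 69
34 × 69 = 2346

MMCCCXLVI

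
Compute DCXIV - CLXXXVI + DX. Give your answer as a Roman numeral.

DCXIV = 614, CLXXXVI = 186, DX = 510
614 - 186 = 428
428 + 510 = 938

CMXXXVIII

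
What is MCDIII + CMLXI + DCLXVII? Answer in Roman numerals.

MCDIII = 1403, CMLXI = 961, DCLXVII = 667
1403 + 961 = 2364
2364 + 667 = 3031

MMMXXXI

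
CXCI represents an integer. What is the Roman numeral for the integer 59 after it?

CXCI = 191
191 + 59 = 250

CCL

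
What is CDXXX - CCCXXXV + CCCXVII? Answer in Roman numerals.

CDXXX = 430, CCCXXXV = 335, CCCXVII = 317
430 - 335 = 95
95 + 317 = 412

CDXII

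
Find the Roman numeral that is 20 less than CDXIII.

CDXIII = 413
413 - 20 = 393

CCCXCIII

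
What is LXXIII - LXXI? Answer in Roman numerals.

LXXIII = 73
LXXI = 71
73 - 71 = 2

II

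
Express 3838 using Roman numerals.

Convert 3838 to Roman numerals:
  3838 contains 3×1000 (MMM)
  838 contains 1×500 (D)
  338 contains 3×100 (CCC)
  38 contains 3×10 (XXX)
  8 contains 1×5 (V)
  3 contains 3×1 (III)

MMMDCCCXXXVIII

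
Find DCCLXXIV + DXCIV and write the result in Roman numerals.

DCCLXXIV = 774
DXCIV = 594
774 + 594 = 1368

MCCCLXVIII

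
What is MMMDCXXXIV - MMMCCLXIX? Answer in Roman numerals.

MMMDCXXXIV = 3634
MMMCCLXIX = 3269
3634 - 3269 = 365

CCCLXV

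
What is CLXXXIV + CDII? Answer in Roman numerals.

CLXXXIV = 184
CDII = 402
184 + 402 = 586

DLXXXVI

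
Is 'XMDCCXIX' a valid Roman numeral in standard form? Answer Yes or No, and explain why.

'XMDCCXIX': Invalid subtractive combination: XM

No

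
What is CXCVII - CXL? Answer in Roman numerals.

CXCVII = 197
CXL = 140
197 - 140 = 57

LVII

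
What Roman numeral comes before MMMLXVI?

MMMLXVI = 3066; previous is 3065

MMMLXV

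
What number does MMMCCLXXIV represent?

MMMCCLXXIV: M=1000, M=1000, M=1000, C=100, C=100, L=50, X=10, X=10, IV=4
1000 + 1000 + 1000 + 100 + 100 + 50 + 10 + 10 + 4 = 3274

3274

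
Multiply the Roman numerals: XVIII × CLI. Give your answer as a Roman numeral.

XVIII = 18
CLI = 151
18 × 151 = 2718

MMDCCXVIII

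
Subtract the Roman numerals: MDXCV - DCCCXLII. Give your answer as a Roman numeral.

MDXCV = 1595
DCCCXLII = 842
1595 - 842 = 753

DCCLIII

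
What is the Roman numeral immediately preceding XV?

XV = 15, so the previous integer is 15 - 1 = 14

XIV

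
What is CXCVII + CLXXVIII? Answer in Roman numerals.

CXCVII = 197
CLXXVIII = 178
197 + 178 = 375

CCCLXXV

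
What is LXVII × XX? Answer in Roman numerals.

LXVII = 67
XX = 20
67 × 20 = 1340

MCCCXL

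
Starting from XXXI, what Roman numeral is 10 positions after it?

XXXI = 31
31 + 10 = 41

XLI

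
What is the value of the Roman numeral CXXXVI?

CXXXVI: C=100, X=10, X=10, X=10, V=5, I=1
100 + 10 + 10 + 10 + 5 + 1 = 136

136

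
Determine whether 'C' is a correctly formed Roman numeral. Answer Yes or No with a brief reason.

'C': Check the rules: uses only the symbols I, V, X, L, C, D, M; no symbol is repeated more than three times in a row; V, L and D each appear at most once; no smaller symbol precedes a larger one (values never increase from left to right). Value: C = 100. So it is a valid standard Roman numeral.

Yes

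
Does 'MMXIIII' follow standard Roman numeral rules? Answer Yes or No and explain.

'MMXIIII': More than 3 consecutive I's

No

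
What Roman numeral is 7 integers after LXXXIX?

LXXXIX = 89
89 + 7 = 96

XCVI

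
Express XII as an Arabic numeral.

XII: X=10, I=1, I=1
10 + 1 + 1 = 12

12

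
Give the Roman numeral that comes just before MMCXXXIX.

MMCXXXIX = 2139; previous is 2138

MMCXXXVIII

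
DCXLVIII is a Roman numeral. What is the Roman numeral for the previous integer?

DCXLVIII = 648; previous is 647

DCXLVII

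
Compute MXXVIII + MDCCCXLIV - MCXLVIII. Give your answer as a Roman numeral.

MXXVIII = 1028, MDCCCXLIV = 1844, MCXLVIII = 1148
1028 + 1844 = 2872
2872 - 1148 = 1724

MDCCXXIV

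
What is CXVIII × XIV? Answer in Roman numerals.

CXVIII = 118
XIV = 14
118 × 14 = 1652

MDCLII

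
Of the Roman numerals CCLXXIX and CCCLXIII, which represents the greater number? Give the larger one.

CCLXXIX = 279
CCCLXIII = 363
363 is larger

CCCLXIII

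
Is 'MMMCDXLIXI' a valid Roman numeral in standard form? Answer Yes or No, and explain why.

'MMMCDXLIXI': I cannot come right after the subtractive pair IX: once I is subtracted in IX, the next symbol must be smaller than I

No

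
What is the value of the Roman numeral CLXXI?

CLXXI: C=100, L=50, X=10, X=10, I=1
100 + 50 + 10 + 10 + 1 = 171

171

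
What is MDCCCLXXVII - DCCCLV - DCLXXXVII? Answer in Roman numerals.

MDCCCLXXVII = 1877, DCCCLV = 855, DCLXXXVII = 687
1877 - 855 = 1022
1022 - 687 = 335

CCCXXXV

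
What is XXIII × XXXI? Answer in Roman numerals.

XXIII = 23
XXXI = 31
23 × 31 = 713

DCCXIII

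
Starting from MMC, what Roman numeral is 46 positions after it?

MMC = 2100
2100 + 46 = 2146

MMCXLVI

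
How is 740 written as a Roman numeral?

Convert 740 to Roman numerals:
  740 contains 1×500 (D)
  240 contains 2×100 (CC)
  40 contains 1×40 (XL)

DCCXL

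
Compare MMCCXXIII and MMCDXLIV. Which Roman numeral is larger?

MMCCXXIII = 2223
MMCDXLIV = 2444
2444 is larger

MMCDXLIV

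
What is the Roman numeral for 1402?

Convert 1402 to Roman numerals:
  1402 contains 1×1000 (M)
  402 contains 1×400 (CD)
  2 contains 2×1 (II)

MCDII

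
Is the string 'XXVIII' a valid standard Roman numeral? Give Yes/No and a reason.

'XXVIII': Check the rules: uses only the symbols I, V, X, L, C, D, M; no symbol is repeated more than three times in a row; V, L and D each appear at most once; no smaller symbol precedes a larger one (values never increase from left to right). Value: X (10) + X (10) + V (5) + I (1) + I (1) + I (1) = 28. So it is a valid standard Roman numeral.

Yes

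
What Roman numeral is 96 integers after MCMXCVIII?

MCMXCVIII = 1998
1998 + 96 = 2094

MMXCIV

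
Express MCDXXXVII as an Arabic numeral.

MCDXXXVII: M=1000, CD=400, X=10, X=10, X=10, V=5, I=1, I=1
1000 + 400 + 10 + 10 + 10 + 5 + 1 + 1 = 1437

1437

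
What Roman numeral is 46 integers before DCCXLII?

DCCXLII = 742
742 - 46 = 696

DCXCVI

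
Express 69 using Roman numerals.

Convert 69 to Roman numerals:
  69 contains 1×50 (L)
  19 contains 1×10 (X)
  9 contains 1×9 (IX)

LXIX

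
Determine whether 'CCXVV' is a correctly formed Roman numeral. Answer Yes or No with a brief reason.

'CCXVV': V should not appear more than once

No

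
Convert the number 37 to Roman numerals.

Convert 37 to Roman numerals:
  37 contains 3×10 (XXX)
  7 contains 1×5 (V)
  2 contains 2×1 (II)

XXXVII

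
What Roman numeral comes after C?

C = 100, so the next integer is 100 + 1 = 101

CI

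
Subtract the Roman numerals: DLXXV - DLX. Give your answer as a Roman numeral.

DLXXV = 575
DLX = 560
575 - 560 = 15

XV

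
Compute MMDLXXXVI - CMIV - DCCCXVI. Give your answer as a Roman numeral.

MMDLXXXVI = 2586, CMIV = 904, DCCCXVI = 816
2586 - 904 = 1682
1682 - 816 = 866

DCCCLXVI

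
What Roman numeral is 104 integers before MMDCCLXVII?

MMDCCLXVII = 2767
2767 - 104 = 2663

MMDCLXIII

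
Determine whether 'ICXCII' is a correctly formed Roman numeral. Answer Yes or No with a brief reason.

'ICXCII': Invalid subtractive combination: IC

No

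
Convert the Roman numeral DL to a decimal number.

DL: D=500, L=50
500 + 50 = 550

550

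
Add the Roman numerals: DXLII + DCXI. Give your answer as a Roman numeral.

DXLII = 542
DCXI = 611
542 + 611 = 1153

MCLIII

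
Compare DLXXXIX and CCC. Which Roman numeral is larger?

DLXXXIX = 589
CCC = 300
589 is larger

DLXXXIX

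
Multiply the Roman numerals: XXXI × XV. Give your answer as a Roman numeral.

XXXI = 31
XV = 15
31 × 15 = 465

CDLXV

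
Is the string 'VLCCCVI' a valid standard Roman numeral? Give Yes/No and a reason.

'VLCCCVI': V should not appear more than once

No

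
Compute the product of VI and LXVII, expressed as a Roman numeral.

VI = 6
LXVII = 67
6 × 67 = 402

CDII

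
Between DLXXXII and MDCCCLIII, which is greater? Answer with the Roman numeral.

DLXXXII = 582
MDCCCLIII = 1853
1853 is larger

MDCCCLIII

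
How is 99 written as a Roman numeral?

Convert 99 to Roman numerals:
  99 contains 1×90 (XC)
  9 contains 1×9 (IX)

XCIX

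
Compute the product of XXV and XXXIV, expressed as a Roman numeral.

XXV = 25
XXXIV = 34
25 × 34 = 850

DCCCL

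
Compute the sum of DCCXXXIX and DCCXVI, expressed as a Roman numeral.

DCCXXXIX = 739
DCCXVI = 716
739 + 716 = 1455

MCDLV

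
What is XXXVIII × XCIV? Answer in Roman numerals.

XXXVIII = 38
XCIV = 94
38 × 94 = 3572

MMMDLXXII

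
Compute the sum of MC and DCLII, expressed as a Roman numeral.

MC = 1100
DCLII = 652
1100 + 652 = 1752

MDCCLII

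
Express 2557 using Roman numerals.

Convert 2557 to Roman numerals:
  2557 contains 2×1000 (MM)
  557 contains 1×500 (D)
  57 contains 1×50 (L)
  7 contains 1×5 (V)
  2 contains 2×1 (II)

MMDLVII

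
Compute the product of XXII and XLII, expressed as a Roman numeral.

XXII = 22
XLII = 42
22 × 42 = 924

CMXXIV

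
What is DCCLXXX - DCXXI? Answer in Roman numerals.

DCCLXXX = 780
DCXXI = 621
780 - 621 = 159

CLIX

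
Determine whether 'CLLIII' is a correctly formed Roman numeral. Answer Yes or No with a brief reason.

'CLLIII': L should not appear more than once

No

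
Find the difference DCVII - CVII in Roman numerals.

DCVII = 607
CVII = 107
607 - 107 = 500

D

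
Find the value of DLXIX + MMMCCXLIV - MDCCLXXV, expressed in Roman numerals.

DLXIX = 569, MMMCCXLIV = 3244, MDCCLXXV = 1775
569 + 3244 = 3813
3813 - 1775 = 2038

MMXXXVIII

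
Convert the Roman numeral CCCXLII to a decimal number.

CCCXLII: C=100, C=100, C=100, XL=40, I=1, I=1
100 + 100 + 100 + 40 + 1 + 1 = 342

342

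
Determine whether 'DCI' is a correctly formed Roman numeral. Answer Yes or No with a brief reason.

'DCI': Check the rules: uses only the symbols I, V, X, L, C, D, M; no symbol is repeated more than three times in a row; V, L and D each appear at most once; no smaller symbol precedes a larger one (values never increase from left to right). Value: D (500) + C (100) + I (1) = 601. So it is a valid standard Roman numeral.

Yes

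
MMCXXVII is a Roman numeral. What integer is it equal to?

MMCXXVII: M=1000, M=1000, C=100, X=10, X=10, V=5, I=1, I=1
1000 + 1000 + 100 + 10 + 10 + 5 + 1 + 1 = 2127

2127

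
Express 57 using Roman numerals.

Convert 57 to Roman numerals:
  57 contains 1×50 (L)
  7 contains 1×5 (V)
  2 contains 2×1 (II)

LVII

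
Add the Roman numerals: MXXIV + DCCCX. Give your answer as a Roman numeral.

MXXIV = 1024
DCCCX = 810
1024 + 810 = 1834

MDCCCXXXIV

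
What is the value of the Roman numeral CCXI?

CCXI: C=100, C=100, X=10, I=1
100 + 100 + 10 + 1 = 211

211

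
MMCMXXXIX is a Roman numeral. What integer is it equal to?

MMCMXXXIX: M=1000, M=1000, CM=900, X=10, X=10, X=10, IX=9
1000 + 1000 + 900 + 10 + 10 + 10 + 9 = 2939

2939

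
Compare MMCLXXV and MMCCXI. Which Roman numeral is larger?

MMCLXXV = 2175
MMCCXI = 2211
2211 is larger

MMCCXI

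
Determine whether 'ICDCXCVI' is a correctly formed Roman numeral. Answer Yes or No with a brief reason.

'ICDCXCVI': Invalid subtractive combination: IC

No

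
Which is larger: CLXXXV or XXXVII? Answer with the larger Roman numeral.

CLXXXV = 185
XXXVII = 37
185 is larger

CLXXXV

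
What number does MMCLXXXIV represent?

MMCLXXXIV: M=1000, M=1000, C=100, L=50, X=10, X=10, X=10, IV=4
1000 + 1000 + 100 + 50 + 10 + 10 + 10 + 4 = 2184

2184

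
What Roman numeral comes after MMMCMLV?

MMMCMLV = 3955, so the next integer is 3955 + 1 = 3956

MMMCMLVI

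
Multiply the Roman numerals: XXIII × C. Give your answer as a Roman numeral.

XXIII = 23
C = 100
23 × 100 = 2300

MMCCC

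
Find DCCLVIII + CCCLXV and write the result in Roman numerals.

DCCLVIII = 758
CCCLXV = 365
758 + 365 = 1123

MCXXIII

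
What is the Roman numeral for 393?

Convert 393 to Roman numerals:
  393 contains 3×100 (CCC)
  93 contains 1×90 (XC)
  3 contains 3×1 (III)

CCCXCIII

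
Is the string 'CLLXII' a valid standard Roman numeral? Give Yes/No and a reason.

'CLLXII': L should not appear more than once

No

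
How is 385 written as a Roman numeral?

Convert 385 to Roman numerals:
  385 contains 3×100 (CCC)
  85 contains 1×50 (L)
  35 contains 3×10 (XXX)
  5 contains 1×5 (V)

CCCLXXXV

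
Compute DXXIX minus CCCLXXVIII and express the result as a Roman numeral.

DXXIX = 529
CCCLXXVIII = 378
529 - 378 = 151

CLI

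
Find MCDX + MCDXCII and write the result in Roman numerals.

MCDX = 1410
MCDXCII = 1492
1410 + 1492 = 2902

MMCMII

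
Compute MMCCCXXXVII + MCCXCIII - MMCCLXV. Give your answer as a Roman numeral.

MMCCCXXXVII = 2337, MCCXCIII = 1293, MMCCLXV = 2265
2337 + 1293 = 3630
3630 - 2265 = 1365

MCCCLXV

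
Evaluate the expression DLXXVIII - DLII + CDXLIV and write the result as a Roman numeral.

DLXXVIII = 578, DLII = 552, CDXLIV = 444
578 - 552 = 26
26 + 444 = 470

CDLXX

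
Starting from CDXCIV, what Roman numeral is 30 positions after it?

CDXCIV = 494
494 + 30 = 524

DXXIV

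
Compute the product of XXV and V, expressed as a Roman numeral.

XXV = 25
V = 5
25 × 5 = 125

CXXV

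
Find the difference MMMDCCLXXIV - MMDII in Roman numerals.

MMMDCCLXXIV = 3774
MMDII = 2502
3774 - 2502 = 1272

MCCLXXII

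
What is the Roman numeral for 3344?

Convert 3344 to Roman numerals:
  3344 contains 3×1000 (MMM)
  344 contains 3×100 (CCC)
  44 contains 1×40 (XL)
  4 contains 1×4 (IV)

MMMCCCXLIV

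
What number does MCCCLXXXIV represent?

MCCCLXXXIV: M=1000, C=100, C=100, C=100, L=50, X=10, X=10, X=10, IV=4
1000 + 100 + 100 + 100 + 50 + 10 + 10 + 10 + 4 = 1384

1384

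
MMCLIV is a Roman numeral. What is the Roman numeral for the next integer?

MMCLIV = 2154, so the next integer is 2154 + 1 = 2155

MMCLV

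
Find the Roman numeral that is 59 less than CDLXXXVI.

CDLXXXVI = 486
486 - 59 = 427

CDXXVII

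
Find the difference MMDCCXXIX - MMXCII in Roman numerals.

MMDCCXXIX = 2729
MMXCII = 2092
2729 - 2092 = 637

DCXXXVII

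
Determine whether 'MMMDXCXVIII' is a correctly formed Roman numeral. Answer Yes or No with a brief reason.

'MMMDXCXVIII': X cannot come right after the subtractive pair XC: once X is subtracted in XC, the next symbol must be smaller than X

No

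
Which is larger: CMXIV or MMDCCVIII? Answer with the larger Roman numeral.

CMXIV = 914
MMDCCVIII = 2708
2708 is larger

MMDCCVIII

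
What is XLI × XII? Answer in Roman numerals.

XLI = 41
XII = 12
41 × 12 = 492

CDXCII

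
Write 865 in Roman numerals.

Convert 865 to Roman numerals:
  865 contains 1×500 (D)
  365 contains 3×100 (CCC)
  65 contains 1×50 (L)
  15 contains 1×10 (X)
  5 contains 1×5 (V)

DCCCLXV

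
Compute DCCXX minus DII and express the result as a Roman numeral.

DCCXX = 720
DII = 502
720 - 502 = 218

CCXVIII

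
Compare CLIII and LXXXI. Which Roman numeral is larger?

CLIII = 153
LXXXI = 81
153 is larger

CLIII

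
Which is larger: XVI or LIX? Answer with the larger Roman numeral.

XVI = 16
LIX = 59
59 is larger

LIX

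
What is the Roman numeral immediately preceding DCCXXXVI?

DCCXXXVI = 736; previous is 735

DCCXXXV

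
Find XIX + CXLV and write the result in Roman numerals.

XIX = 19
CXLV = 145
19 + 145 = 164

CLXIV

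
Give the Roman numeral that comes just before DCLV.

DCLV = 655, so the previous integer is 655 - 1 = 654

DCLIV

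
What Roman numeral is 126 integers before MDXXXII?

MDXXXII = 1532
1532 - 126 = 1406

MCDVI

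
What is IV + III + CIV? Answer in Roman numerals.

IV = 4, III = 3, CIV = 104
4 + 3 = 7
7 + 104 = 111

CXI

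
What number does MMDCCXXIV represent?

MMDCCXXIV: M=1000, M=1000, D=500, C=100, C=100, X=10, X=10, IV=4
1000 + 1000 + 500 + 100 + 100 + 10 + 10 + 4 = 2724

2724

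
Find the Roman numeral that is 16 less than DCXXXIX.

DCXXXIX = 639
639 - 16 = 623

DCXXIII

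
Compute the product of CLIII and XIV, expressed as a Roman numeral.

CLIII = 153
XIV = 14
153 × 14 = 2142

MMCXLII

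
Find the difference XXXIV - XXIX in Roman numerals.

XXXIV = 34
XXIX = 29
34 - 29 = 5

V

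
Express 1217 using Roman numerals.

Convert 1217 to Roman numerals:
  1217 contains 1×1000 (M)
  217 contains 2×100 (CC)
  17 contains 1×10 (X)
  7 contains 1×5 (V)
  2 contains 2×1 (II)

MCCXVII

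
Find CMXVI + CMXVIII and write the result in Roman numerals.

CMXVI = 916
CMXVIII = 918
916 + 918 = 1834

MDCCCXXXIV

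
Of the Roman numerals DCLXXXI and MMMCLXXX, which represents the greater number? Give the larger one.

DCLXXXI = 681
MMMCLXXX = 3180
3180 is larger

MMMCLXXX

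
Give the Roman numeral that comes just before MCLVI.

MCLVI = 1156, so the previous integer is 1156 - 1 = 1155

MCLV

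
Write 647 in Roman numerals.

Convert 647 to Roman numerals:
  647 contains 1×500 (D)
  147 contains 1×100 (C)
  47 contains 1×40 (XL)
  7 contains 1×5 (V)
  2 contains 2×1 (II)

DCXLVII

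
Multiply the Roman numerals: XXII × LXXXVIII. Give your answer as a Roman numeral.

XXII = 22
LXXXVIII = 88
22 × 88 = 1936

MCMXXXVI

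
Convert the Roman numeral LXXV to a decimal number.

LXXV: L=50, X=10, X=10, V=5
50 + 10 + 10 + 5 = 75

75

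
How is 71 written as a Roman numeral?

Convert 71 to Roman numerals:
  71 contains 1×50 (L)
  21 contains 2×10 (XX)
  1 contains 1×1 (I)

LXXI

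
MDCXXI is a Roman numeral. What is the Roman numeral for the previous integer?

MDCXXI = 1621, so the previous integer is 1621 - 1 = 1620

MDCXX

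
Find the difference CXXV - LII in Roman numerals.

CXXV = 125
LII = 52
125 - 52 = 73

LXXIII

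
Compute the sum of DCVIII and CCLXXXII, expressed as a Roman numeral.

DCVIII = 608
CCLXXXII = 282
608 + 282 = 890

DCCCXC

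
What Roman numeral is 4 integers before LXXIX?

LXXIX = 79
79 - 4 = 75

LXXV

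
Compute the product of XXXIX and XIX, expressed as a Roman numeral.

XXXIX = 39
XIX = 19
39 × 19 = 741

DCCXLI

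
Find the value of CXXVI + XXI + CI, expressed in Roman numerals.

CXXVI = 126, XXI = 21, CI = 101
126 + 21 = 147
147 + 101 = 248

CCXLVIII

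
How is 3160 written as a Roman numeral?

Convert 3160 to Roman numerals:
  3160 contains 3×1000 (MMM)
  160 contains 1×100 (C)
  60 contains 1×50 (L)
  10 contains 1×10 (X)

MMMCLX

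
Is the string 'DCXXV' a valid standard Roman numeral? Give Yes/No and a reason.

'DCXXV': Check the rules: uses only the symbols I, V, X, L, C, D, M; no symbol is repeated more than three times in a row; V, L and D each appear at most once; no smaller symbol precedes a larger one (values never increase from left to right). Value: D (500) + C (100) + X (10) + X (10) + V (5) = 625. So it is a valid standard Roman numeral.

Yes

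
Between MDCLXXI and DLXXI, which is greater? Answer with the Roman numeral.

MDCLXXI = 1671
DLXXI = 571
1671 is larger

MDCLXXI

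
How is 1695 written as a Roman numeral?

Convert 1695 to Roman numerals:
  1695 contains 1×1000 (M)
  695 contains 1×500 (D)
  195 contains 1×100 (C)
  95 contains 1×90 (XC)
  5 contains 1×5 (V)

MDCXCV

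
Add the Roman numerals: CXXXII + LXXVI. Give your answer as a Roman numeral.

CXXXII = 132
LXXVI = 76
132 + 76 = 208

CCVIII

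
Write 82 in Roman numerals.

Convert 82 to Roman numerals:
  82 contains 1×50 (L)
  32 contains 3×10 (XXX)
  2 contains 2×1 (II)

LXXXII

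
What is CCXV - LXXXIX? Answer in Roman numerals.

CCXV = 215
LXXXIX = 89
215 - 89 = 126

CXXVI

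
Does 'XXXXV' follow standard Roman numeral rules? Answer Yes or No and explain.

'XXXXV': More than 3 consecutive X's

No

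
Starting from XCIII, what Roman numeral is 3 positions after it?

XCIII = 93
93 + 3 = 96

XCVI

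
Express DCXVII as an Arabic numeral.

DCXVII: D=500, C=100, X=10, V=5, I=1, I=1
500 + 100 + 10 + 5 + 1 + 1 = 617

617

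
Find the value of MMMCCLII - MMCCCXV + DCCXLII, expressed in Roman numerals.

MMMCCLII = 3252, MMCCCXV = 2315, DCCXLII = 742
3252 - 2315 = 937
937 + 742 = 1679

MDCLXXIX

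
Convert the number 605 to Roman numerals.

Convert 605 to Roman numerals:
  605 contains 1×500 (D)
  105 contains 1×100 (C)
  5 contains 1×5 (V)

DCV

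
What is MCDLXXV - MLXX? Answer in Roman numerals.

MCDLXXV = 1475
MLXX = 1070
1475 - 1070 = 405

CDV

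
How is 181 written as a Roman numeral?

Convert 181 to Roman numerals:
  181 contains 1×100 (C)
  81 contains 1×50 (L)
  31 contains 3×10 (XXX)
  1 contains 1×1 (I)

CLXXXI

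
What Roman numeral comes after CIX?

CIX = 109, so the next integer is 109 + 1 = 110

CX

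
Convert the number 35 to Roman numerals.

Convert 35 to Roman numerals:
  35 contains 3×10 (XXX)
  5 contains 1×5 (V)

XXXV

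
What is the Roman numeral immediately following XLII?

XLII = 42, so the next integer is 42 + 1 = 43

XLIII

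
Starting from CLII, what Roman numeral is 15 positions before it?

CLII = 152
152 - 15 = 137

CXXXVII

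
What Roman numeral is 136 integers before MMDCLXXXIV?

MMDCLXXXIV = 2684
2684 - 136 = 2548

MMDXLVIII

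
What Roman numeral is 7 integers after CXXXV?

CXXXV = 135
135 + 7 = 142

CXLII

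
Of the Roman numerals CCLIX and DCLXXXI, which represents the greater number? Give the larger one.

CCLIX = 259
DCLXXXI = 681
681 is larger

DCLXXXI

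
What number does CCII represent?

CCII: C=100, C=100, I=1, I=1
100 + 100 + 1 + 1 = 202

202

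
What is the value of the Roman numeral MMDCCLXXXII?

MMDCCLXXXII: M=1000, M=1000, D=500, C=100, C=100, L=50, X=10, X=10, X=10, I=1, I=1
1000 + 1000 + 500 + 100 + 100 + 50 + 10 + 10 + 10 + 1 + 1 = 2782

2782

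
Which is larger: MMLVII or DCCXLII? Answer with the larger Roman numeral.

MMLVII = 2057
DCCXLII = 742
2057 is larger

MMLVII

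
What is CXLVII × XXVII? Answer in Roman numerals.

CXLVII = 147
XXVII = 27
147 × 27 = 3969

MMMCMLXIX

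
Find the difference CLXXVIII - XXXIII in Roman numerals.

CLXXVIII = 178
XXXIII = 33
178 - 33 = 145

CXLV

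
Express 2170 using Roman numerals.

Convert 2170 to Roman numerals:
  2170 contains 2×1000 (MM)
  170 contains 1×100 (C)
  70 contains 1×50 (L)
  20 contains 2×10 (XX)

MMCLXX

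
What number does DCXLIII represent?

DCXLIII: D=500, C=100, XL=40, I=1, I=1, I=1
500 + 100 + 40 + 1 + 1 + 1 = 643

643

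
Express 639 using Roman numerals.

Convert 639 to Roman numerals:
  639 contains 1×500 (D)
  139 contains 1×100 (C)
  39 contains 3×10 (XXX)
  9 contains 1×9 (IX)

DCXXXIX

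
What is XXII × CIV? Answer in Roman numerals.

XXII = 22
CIV = 104
22 × 104 = 2288

MMCCLXXXVIII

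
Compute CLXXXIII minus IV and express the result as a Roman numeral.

CLXXXIII = 183
IV = 4
183 - 4 = 179

CLXXIX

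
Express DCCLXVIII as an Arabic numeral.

DCCLXVIII: D=500, C=100, C=100, L=50, X=10, V=5, I=1, I=1, I=1
500 + 100 + 100 + 50 + 10 + 5 + 1 + 1 + 1 = 768

768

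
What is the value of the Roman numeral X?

X: X=10

10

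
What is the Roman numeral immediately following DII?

DII = 502; next is 503

DIII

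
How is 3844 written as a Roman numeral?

Convert 3844 to Roman numerals:
  3844 contains 3×1000 (MMM)
  844 contains 1×500 (D)
  344 contains 3×100 (CCC)
  44 contains 1×40 (XL)
  4 contains 1×4 (IV)

MMMDCCCXLIV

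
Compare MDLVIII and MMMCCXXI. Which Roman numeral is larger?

MDLVIII = 1558
MMMCCXXI = 3221
3221 is larger

MMMCCXXI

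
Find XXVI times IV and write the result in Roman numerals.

XXVI = 26
IV = 4
26 × 4 = 104

CIV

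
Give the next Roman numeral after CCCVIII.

CCCVIII = 308, so the next integer is 308 + 1 = 309

CCCIX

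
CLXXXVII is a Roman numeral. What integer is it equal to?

CLXXXVII: C=100, L=50, X=10, X=10, X=10, V=5, I=1, I=1
100 + 50 + 10 + 10 + 10 + 5 + 1 + 1 = 187

187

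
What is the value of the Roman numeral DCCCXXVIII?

DCCCXXVIII: D=500, C=100, C=100, C=100, X=10, X=10, V=5, I=1, I=1, I=1
500 + 100 + 100 + 100 + 10 + 10 + 5 + 1 + 1 + 1 = 828

828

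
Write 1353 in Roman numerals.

Convert 1353 to Roman numerals:
  1353 contains 1×1000 (M)
  353 contains 3×100 (CCC)
  53 contains 1×50 (L)
  3 contains 3×1 (III)

MCCCLIII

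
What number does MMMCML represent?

MMMCML: M=1000, M=1000, M=1000, CM=900, L=50
1000 + 1000 + 1000 + 900 + 50 = 3950

3950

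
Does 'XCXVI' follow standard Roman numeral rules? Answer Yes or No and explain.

'XCXVI': X cannot come right after the subtractive pair XC: once X is subtracted in XC, the next symbol must be smaller than X

No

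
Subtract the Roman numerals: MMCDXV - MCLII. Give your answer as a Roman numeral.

MMCDXV = 2415
MCLII = 1152
2415 - 1152 = 1263

MCCLXIII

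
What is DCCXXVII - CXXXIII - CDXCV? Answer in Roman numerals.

DCCXXVII = 727, CXXXIII = 133, CDXCV = 495
727 - 133 = 594
594 - 495 = 99

XCIX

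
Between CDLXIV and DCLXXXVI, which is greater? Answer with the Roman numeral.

CDLXIV = 464
DCLXXXVI = 686
686 is larger

DCLXXXVI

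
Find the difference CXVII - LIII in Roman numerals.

CXVII = 117
LIII = 53
117 - 53 = 64

LXIV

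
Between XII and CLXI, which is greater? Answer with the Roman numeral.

XII = 12
CLXI = 161
161 is larger

CLXI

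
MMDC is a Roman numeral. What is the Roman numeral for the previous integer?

MMDC = 2600, so the previous integer is 2600 - 1 = 2599

MMDXCIX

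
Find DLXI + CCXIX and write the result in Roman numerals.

DLXI = 561
CCXIX = 219
561 + 219 = 780

DCCLXXX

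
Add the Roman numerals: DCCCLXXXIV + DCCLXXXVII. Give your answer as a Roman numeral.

DCCCLXXXIV = 884
DCCLXXXVII = 787
884 + 787 = 1671

MDCLXXI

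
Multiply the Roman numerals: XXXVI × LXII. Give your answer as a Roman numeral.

XXXVI = 36
LXII = 62
36 × 62 = 2232

MMCCXXXII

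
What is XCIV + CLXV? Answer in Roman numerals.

XCIV = 94
CLXV = 165
94 + 165 = 259

CCLIX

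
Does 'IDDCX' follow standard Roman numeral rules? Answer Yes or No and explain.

'IDDCX': D should not appear more than once

No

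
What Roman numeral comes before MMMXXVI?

MMMXXVI = 3026; previous is 3025

MMMXXV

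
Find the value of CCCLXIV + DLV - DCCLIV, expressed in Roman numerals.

CCCLXIV = 364, DLV = 555, DCCLIV = 754
364 + 555 = 919
919 - 754 = 165

CLXV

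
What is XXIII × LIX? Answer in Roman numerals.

XXIII = 23
LIX = 59
23 × 59 = 1357

MCCCLVII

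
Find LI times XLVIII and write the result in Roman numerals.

LI = 51
XLVIII = 48
51 × 48 = 2448

MMCDXLVIII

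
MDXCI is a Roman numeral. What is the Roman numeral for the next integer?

MDXCI = 1591, so the next integer is 1591 + 1 = 1592

MDXCII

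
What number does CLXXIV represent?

CLXXIV: C=100, L=50, X=10, X=10, IV=4
100 + 50 + 10 + 10 + 4 = 174

174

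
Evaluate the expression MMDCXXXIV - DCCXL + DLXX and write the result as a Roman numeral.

MMDCXXXIV = 2634, DCCXL = 740, DLXX = 570
2634 - 740 = 1894
1894 + 570 = 2464

MMCDLXIV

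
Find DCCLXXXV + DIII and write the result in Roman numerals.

DCCLXXXV = 785
DIII = 503
785 + 503 = 1288

MCCLXXXVIII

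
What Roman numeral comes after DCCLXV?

DCCLXV = 765; next is 766

DCCLXVI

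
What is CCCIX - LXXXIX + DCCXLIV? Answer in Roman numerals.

CCCIX = 309, LXXXIX = 89, DCCXLIV = 744
309 - 89 = 220
220 + 744 = 964

CMLXIV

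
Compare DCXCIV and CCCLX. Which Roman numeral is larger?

DCXCIV = 694
CCCLX = 360
694 is larger

DCXCIV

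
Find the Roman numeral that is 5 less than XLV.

XLV = 45
45 - 5 = 40

XL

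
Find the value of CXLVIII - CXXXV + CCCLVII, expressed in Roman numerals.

CXLVIII = 148, CXXXV = 135, CCCLVII = 357
148 - 135 = 13
13 + 357 = 370

CCCLXX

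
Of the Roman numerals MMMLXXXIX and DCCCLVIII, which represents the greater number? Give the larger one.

MMMLXXXIX = 3089
DCCCLVIII = 858
3089 is larger

MMMLXXXIX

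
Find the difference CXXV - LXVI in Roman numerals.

CXXV = 125
LXVI = 66
125 - 66 = 59

LIX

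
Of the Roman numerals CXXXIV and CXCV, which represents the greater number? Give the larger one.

CXXXIV = 134
CXCV = 195
195 is larger

CXCV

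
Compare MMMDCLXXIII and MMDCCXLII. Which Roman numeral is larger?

MMMDCLXXIII = 3673
MMDCCXLII = 2742
3673 is larger

MMMDCLXXIII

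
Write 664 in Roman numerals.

Convert 664 to Roman numerals:
  664 contains 1×500 (D)
  164 contains 1×100 (C)
  64 contains 1×50 (L)
  14 contains 1×10 (X)
  4 contains 1×4 (IV)

DCLXIV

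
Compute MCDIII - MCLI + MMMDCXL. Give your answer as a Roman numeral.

MCDIII = 1403, MCLI = 1151, MMMDCXL = 3640
1403 - 1151 = 252
252 + 3640 = 3892

MMMDCCCXCII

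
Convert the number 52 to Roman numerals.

Convert 52 to Roman numerals:
  52 contains 1×50 (L)
  2 contains 2×1 (II)

LII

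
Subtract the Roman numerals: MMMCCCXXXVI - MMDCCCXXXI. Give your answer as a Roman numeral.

MMMCCCXXXVI = 3336
MMDCCCXXXI = 2831
3336 - 2831 = 505

DV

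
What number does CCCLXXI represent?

CCCLXXI: C=100, C=100, C=100, L=50, X=10, X=10, I=1
100 + 100 + 100 + 50 + 10 + 10 + 1 = 371

371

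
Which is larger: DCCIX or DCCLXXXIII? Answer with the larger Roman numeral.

DCCIX = 709
DCCLXXXIII = 783
783 is larger

DCCLXXXIII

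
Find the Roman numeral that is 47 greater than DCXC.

DCXC = 690
690 + 47 = 737

DCCXXXVII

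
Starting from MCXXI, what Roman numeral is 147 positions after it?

MCXXI = 1121
1121 + 147 = 1268

MCCLXVIII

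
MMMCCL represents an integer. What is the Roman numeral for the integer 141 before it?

MMMCCL = 3250
3250 - 141 = 3109

MMMCIX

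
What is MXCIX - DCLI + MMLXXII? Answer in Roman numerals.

MXCIX = 1099, DCLI = 651, MMLXXII = 2072
1099 - 651 = 448
448 + 2072 = 2520

MMDXX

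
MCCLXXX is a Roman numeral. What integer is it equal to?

MCCLXXX: M=1000, C=100, C=100, L=50, X=10, X=10, X=10
1000 + 100 + 100 + 50 + 10 + 10 + 10 = 1280

1280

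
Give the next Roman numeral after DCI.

DCI = 601; next is 602

DCII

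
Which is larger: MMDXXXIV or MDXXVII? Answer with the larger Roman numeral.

MMDXXXIV = 2534
MDXXVII = 1527
2534 is larger

MMDXXXIV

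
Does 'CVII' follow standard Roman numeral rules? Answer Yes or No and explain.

'CVII': Check the rules: uses only the symbols I, V, X, L, C, D, M; no symbol is repeated more than three times in a row; V, L and D each appear at most once; no smaller symbol precedes a larger one (values never increase from left to right). Value: C (100) + V (5) + I (1) + I (1) = 107. So it is a valid standard Roman numeral.

Yes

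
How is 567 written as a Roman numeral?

Convert 567 to Roman numerals:
  567 contains 1×500 (D)
  67 contains 1×50 (L)
  17 contains 1×10 (X)
  7 contains 1×5 (V)
  2 contains 2×1 (II)

DLXVII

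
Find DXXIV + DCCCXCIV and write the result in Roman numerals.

DXXIV = 524
DCCCXCIV = 894
524 + 894 = 1418

MCDXVIII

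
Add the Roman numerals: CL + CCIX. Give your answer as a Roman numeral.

CL = 150
CCIX = 209
150 + 209 = 359

CCCLIX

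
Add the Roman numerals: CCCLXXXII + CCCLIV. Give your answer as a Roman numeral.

CCCLXXXII = 382
CCCLIV = 354
382 + 354 = 736

DCCXXXVI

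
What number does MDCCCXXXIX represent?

MDCCCXXXIX: M=1000, D=500, C=100, C=100, C=100, X=10, X=10, X=10, IX=9
1000 + 500 + 100 + 100 + 100 + 10 + 10 + 10 + 9 = 1839

1839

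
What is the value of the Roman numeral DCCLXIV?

DCCLXIV: D=500, C=100, C=100, L=50, X=10, IV=4
500 + 100 + 100 + 50 + 10 + 4 = 764

764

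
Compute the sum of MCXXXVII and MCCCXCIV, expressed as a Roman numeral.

MCXXXVII = 1137
MCCCXCIV = 1394
1137 + 1394 = 2531

MMDXXXI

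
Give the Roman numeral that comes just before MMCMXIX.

MMCMXIX = 2919; previous is 2918

MMCMXVIII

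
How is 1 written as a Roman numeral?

Convert 1 to Roman numerals:
  1 contains 1×1 (I)

I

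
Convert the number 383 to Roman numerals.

Convert 383 to Roman numerals:
  383 contains 3×100 (CCC)
  83 contains 1×50 (L)
  33 contains 3×10 (XXX)
  3 contains 3×1 (III)

CCCLXXXIII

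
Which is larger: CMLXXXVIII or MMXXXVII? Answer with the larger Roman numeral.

CMLXXXVIII = 988
MMXXXVII = 2037
2037 is larger

MMXXXVII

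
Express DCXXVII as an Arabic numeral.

DCXXVII: D=500, C=100, X=10, X=10, V=5, I=1, I=1
500 + 100 + 10 + 10 + 5 + 1 + 1 = 627

627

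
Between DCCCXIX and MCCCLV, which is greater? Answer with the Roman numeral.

DCCCXIX = 819
MCCCLV = 1355
1355 is larger

MCCCLV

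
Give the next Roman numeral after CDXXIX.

CDXXIX = 429, so the next integer is 429 + 1 = 430

CDXXX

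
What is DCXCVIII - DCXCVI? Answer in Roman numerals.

DCXCVIII = 698
DCXCVI = 696
698 - 696 = 2

II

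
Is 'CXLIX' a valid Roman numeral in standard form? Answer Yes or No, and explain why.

'CXLIX': Check the rules: uses only the symbols I, V, X, L, C, D, M; no symbol is repeated more than three times in a row; V, L and D each appear at most once; the only places a smaller symbol precedes a larger one are the allowed subtractive pairs XL, IX, the symbol right after such a pair (if any) is smaller than the pair's first symbol, and otherwise the values never increase from left to right. Value: C (100) + XL (40) + IX (9) = 149. So it is a valid standard Roman numeral.

Yes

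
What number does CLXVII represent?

CLXVII: C=100, L=50, X=10, V=5, I=1, I=1
100 + 50 + 10 + 5 + 1 + 1 = 167

167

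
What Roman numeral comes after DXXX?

DXXX = 530; next is 531

DXXXI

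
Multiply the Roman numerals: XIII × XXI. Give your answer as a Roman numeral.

XIII = 13
XXI = 21
13 × 21 = 273

CCLXXIII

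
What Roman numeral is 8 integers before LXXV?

LXXV = 75
75 - 8 = 67

LXVII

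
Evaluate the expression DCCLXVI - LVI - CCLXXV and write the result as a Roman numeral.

DCCLXVI = 766, LVI = 56, CCLXXV = 275
766 - 56 = 710
710 - 275 = 435

CDXXXV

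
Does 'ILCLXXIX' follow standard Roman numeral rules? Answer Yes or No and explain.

'ILCLXXIX': L should not appear more than once

No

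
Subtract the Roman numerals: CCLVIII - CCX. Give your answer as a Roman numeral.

CCLVIII = 258
CCX = 210
258 - 210 = 48

XLVIII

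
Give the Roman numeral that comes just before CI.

CI = 101; previous is 100

C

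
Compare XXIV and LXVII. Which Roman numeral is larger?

XXIV = 24
LXVII = 67
67 is larger

LXVII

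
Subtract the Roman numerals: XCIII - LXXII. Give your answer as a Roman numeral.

XCIII = 93
LXXII = 72
93 - 72 = 21

XXI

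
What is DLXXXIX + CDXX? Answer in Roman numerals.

DLXXXIX = 589
CDXX = 420
589 + 420 = 1009

MIX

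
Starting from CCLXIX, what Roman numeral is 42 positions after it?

CCLXIX = 269
269 + 42 = 311

CCCXI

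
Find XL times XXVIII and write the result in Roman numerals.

XL = 40
XXVIII = 28
40 × 28 = 1120

MCXX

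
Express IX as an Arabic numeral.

IX: IX=9

9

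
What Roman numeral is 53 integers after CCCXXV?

CCCXXV = 325
325 + 53 = 378

CCCLXXVIII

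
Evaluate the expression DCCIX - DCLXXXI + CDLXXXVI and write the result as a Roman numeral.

DCCIX = 709, DCLXXXI = 681, CDLXXXVI = 486
709 - 681 = 28
28 + 486 = 514

DXIV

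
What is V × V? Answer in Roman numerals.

V = 5
V = 5
5 × 5 = 25

XXV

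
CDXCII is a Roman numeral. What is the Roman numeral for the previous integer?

CDXCII = 492; previous is 491

CDXCI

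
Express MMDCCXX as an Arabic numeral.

MMDCCXX: M=1000, M=1000, D=500, C=100, C=100, X=10, X=10
1000 + 1000 + 500 + 100 + 100 + 10 + 10 = 2720

2720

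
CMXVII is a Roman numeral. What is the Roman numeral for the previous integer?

CMXVII = 917; previous is 916

CMXVI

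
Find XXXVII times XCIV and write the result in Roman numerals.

XXXVII = 37
XCIV = 94
37 × 94 = 3478

MMMCDLXXVIII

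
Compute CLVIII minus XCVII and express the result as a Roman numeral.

CLVIII = 158
XCVII = 97
158 - 97 = 61

LXI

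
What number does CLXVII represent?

CLXVII: C=100, L=50, X=10, V=5, I=1, I=1
100 + 50 + 10 + 5 + 1 + 1 = 167

167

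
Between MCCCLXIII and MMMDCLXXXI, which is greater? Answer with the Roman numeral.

MCCCLXIII = 1363
MMMDCLXXXI = 3681
3681 is larger

MMMDCLXXXI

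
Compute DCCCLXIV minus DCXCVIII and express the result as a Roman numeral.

DCCCLXIV = 864
DCXCVIII = 698
864 - 698 = 166

CLXVI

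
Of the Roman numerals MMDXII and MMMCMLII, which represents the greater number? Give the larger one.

MMDXII = 2512
MMMCMLII = 3952
3952 is larger

MMMCMLII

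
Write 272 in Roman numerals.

Convert 272 to Roman numerals:
  272 contains 2×100 (CC)
  72 contains 1×50 (L)
  22 contains 2×10 (XX)
  2 contains 2×1 (II)

CCLXXII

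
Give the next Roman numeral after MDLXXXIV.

MDLXXXIV = 1584; next is 1585

MDLXXXV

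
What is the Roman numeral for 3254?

Convert 3254 to Roman numerals:
  3254 contains 3×1000 (MMM)
  254 contains 2×100 (CC)
  54 contains 1×50 (L)
  4 contains 1×4 (IV)

MMMCCLIV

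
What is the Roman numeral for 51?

Convert 51 to Roman numerals:
  51 contains 1×50 (L)
  1 contains 1×1 (I)

LI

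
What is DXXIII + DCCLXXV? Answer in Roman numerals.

DXXIII = 523
DCCLXXV = 775
523 + 775 = 1298

MCCXCVIII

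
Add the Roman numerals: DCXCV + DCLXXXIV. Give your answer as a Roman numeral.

DCXCV = 695
DCLXXXIV = 684
695 + 684 = 1379

MCCCLXXIX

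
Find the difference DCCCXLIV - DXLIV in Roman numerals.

DCCCXLIV = 844
DXLIV = 544
844 - 544 = 300

CCC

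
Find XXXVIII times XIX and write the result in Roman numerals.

XXXVIII = 38
XIX = 19
38 × 19 = 722

DCCXXII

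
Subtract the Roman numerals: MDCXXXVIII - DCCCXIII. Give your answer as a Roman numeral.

MDCXXXVIII = 1638
DCCCXIII = 813
1638 - 813 = 825

DCCCXXV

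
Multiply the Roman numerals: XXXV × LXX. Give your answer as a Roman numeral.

XXXV = 35
LXX = 70
35 × 70 = 2450

MMCDL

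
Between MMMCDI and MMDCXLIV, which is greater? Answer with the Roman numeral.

MMMCDI = 3401
MMDCXLIV = 2644
3401 is larger

MMMCDI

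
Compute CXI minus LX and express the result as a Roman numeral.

CXI = 111
LX = 60
111 - 60 = 51

LI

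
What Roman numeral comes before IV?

IV = 4, so the previous integer is 4 - 1 = 3

III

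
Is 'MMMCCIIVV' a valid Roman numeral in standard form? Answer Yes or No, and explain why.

'MMMCCIIVV': V should not appear more than once

No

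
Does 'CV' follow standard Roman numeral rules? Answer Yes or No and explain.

'CV': Check the rules: uses only the symbols I, V, X, L, C, D, M; no symbol is repeated more than three times in a row; V, L and D each appear at most once; no smaller symbol precedes a larger one (values never increase from left to right). Value: C (100) + V (5) = 105. So it is a valid standard Roman numeral.

Yes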